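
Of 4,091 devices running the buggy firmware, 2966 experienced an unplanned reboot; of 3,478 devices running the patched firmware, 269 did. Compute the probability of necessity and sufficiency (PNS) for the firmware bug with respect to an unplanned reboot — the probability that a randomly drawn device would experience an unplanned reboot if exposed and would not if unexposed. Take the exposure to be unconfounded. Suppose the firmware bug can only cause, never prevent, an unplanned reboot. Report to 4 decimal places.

PNS ≈ 0.6477

p₁ = P(outcome | exposed) = 2966/4091 = 0.72501
p₀ = P(outcome | unexposed) = 269/3478 = 0.077343
Under exogeneity and monotonicity, PNS = p₁ − p₀.
PNS = 0.72501 − 0.077343 = 0.64766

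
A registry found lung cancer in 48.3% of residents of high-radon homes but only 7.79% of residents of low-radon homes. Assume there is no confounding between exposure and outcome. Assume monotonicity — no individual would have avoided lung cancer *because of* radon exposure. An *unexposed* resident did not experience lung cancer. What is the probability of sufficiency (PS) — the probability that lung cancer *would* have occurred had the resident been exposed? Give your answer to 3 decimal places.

PS ≈ 0.439

p₁ = 0.483, p₀ = 0.0779.
Under exogeneity and monotonicity, PS = (p₁ − p₀) / (1 − p₀).
PS = (0.483 − 0.0779) / (1 − 0.0779) = 0.4051 / 0.9221 ≈ 0.4393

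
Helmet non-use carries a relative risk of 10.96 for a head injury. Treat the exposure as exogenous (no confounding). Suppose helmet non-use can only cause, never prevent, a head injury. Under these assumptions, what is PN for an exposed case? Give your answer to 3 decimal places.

PN ≈ 0.909

Under exogeneity and monotonicity, PN = (RR − 1) / RR = 1 − 1/RR.
PN = (10.96 − 1) / 10.96 = 9.96 / 10.96 ≈ 0.9088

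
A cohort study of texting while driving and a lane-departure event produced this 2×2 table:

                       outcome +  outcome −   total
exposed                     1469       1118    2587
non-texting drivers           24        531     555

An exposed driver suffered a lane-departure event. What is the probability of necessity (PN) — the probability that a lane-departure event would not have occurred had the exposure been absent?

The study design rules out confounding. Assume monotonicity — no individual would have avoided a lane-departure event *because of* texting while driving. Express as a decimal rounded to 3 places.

p₁ = P(outcome | exposed) = 1469/2587 = 0.56784
p₀ = P(outcome | unexposed) = 24/555 = 0.043243
Under exogeneity and monotonicity, PN = (p₁ − p₀) / p₁.
PN = (0.56784 − 0.043243) / 0.56784 = 0.5246 / 0.56784 ≈ 0.9238

PN ≈ 0.924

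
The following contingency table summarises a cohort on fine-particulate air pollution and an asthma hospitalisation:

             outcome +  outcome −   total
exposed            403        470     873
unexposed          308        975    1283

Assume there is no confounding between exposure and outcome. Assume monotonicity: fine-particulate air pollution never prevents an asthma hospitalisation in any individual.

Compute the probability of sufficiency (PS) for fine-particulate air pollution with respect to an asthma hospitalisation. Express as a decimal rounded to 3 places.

p₁ = P(outcome | exposed) = 403/873 = 0.46163
p₀ = P(outcome | unexposed) = 308/1283 = 0.24006
Under exogeneity and monotonicity, PS = (p₁ − p₀) / (1 − p₀).
PS = (0.46163 − 0.24006) / (1 − 0.24006) = 0.22156 / 0.75994 ≈ 0.2916

PS ≈ 0.292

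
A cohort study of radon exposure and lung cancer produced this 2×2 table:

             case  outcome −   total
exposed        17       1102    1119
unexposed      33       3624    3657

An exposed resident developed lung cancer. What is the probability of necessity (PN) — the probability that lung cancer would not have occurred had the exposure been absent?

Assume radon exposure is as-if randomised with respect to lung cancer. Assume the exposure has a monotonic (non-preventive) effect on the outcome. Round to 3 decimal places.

PN ≈ 0.406

p₁ = P(outcome | exposed) = 17/1119 = 0.015192
p₀ = P(outcome | unexposed) = 33/3657 = 0.0090238
Under exogeneity and monotonicity, PN = (p₁ − p₀) / p₁.
PN = (0.015192 − 0.0090238) / 0.015192 = 0.0061683 / 0.015192 ≈ 0.4060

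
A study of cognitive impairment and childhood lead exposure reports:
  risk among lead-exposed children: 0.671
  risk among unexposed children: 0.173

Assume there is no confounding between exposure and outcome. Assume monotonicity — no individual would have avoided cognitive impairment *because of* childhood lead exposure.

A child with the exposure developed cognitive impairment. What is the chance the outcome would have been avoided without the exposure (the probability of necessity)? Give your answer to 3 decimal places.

Let p₁ = 0.671, p₀ = 0.173.
Under exogeneity and monotonicity, PN = (p₁ − p₀) / p₁.
PN = (0.671 − 0.173) / 0.671 = 0.498 / 0.671 ≈ 0.7422

PN ≈ 0.742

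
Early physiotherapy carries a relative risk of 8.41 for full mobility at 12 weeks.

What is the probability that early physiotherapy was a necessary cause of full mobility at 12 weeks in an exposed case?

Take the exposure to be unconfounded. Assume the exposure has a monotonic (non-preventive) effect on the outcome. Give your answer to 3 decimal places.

Under exogeneity and monotonicity, PN = (RR − 1) / RR = 1 − 1/RR.
PN = (8.41 − 1) / 8.41 = 7.41 / 8.41 ≈ 0.8811

PN ≈ 0.881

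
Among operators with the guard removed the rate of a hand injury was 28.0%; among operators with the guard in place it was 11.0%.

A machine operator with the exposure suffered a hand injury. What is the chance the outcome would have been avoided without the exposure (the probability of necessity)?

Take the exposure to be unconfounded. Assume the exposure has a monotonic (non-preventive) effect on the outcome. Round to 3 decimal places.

PN ≈ 0.607

p₁ = 0.28, p₀ = 0.11.
Under exogeneity and monotonicity, PN = (p₁ − p₀) / p₁.
PN = (0.28 − 0.11) / 0.28 = 0.17 / 0.28 ≈ 0.6071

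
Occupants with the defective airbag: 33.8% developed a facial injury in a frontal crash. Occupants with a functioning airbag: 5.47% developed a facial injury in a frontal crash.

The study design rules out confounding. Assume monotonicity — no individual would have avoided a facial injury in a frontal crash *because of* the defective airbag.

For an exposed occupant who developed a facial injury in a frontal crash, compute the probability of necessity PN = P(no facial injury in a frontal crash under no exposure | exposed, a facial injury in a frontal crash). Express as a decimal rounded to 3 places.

p₁ = 0.338, p₀ = 0.0547.
Under exogeneity and monotonicity, PN = (p₁ − p₀) / p₁.
PN = (0.338 − 0.0547) / 0.338 = 0.2833 / 0.338 ≈ 0.8382

PN ≈ 0.838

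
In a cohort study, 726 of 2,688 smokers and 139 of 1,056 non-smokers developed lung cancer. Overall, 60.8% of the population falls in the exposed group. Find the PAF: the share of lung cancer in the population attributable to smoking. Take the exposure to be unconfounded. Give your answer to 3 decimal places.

PAF ≈ 0.390

p₁ = P(outcome | exposed) = 726/2688 = 0.27009
p₀ = P(outcome | unexposed) = 139/1056 = 0.13163
Overall risk P(Y=1) = π·p₁ + (1−π)·p₀ = 0.608×0.27009 + 0.392×0.13163 = 0.21581.
Under exogeneity, PAF = [P(Y=1) − p₀] / P(Y=1).
PAF = (0.21581 − 0.13163) / 0.21581 ≈ 0.3901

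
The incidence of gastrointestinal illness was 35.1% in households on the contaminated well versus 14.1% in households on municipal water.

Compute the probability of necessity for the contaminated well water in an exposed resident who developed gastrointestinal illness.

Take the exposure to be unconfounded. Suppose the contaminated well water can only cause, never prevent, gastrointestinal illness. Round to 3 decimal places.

p₁ = 0.351, p₀ = 0.141.
Under exogeneity and monotonicity, PN = (p₁ − p₀) / p₁.
PN = (0.351 − 0.141) / 0.351 = 0.21 / 0.351 ≈ 0.5983

PN ≈ 0.598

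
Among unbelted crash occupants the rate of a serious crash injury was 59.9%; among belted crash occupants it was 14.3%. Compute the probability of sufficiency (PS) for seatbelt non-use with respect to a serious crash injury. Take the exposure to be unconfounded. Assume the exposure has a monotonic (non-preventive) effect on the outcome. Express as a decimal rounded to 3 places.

PS ≈ 0.532

p₁ = 0.599, p₀ = 0.143.
Under exogeneity and monotonicity, PS = (p₁ − p₀) / (1 − p₀).
PS = (0.599 − 0.143) / (1 − 0.143) = 0.456 / 0.857 ≈ 0.5321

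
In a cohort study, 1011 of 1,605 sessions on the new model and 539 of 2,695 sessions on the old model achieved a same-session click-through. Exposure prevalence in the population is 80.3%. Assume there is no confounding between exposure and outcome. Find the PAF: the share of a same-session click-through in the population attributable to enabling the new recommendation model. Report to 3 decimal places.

p₁ = P(outcome | exposed) = 1011/1605 = 0.62991
p₀ = P(outcome | unexposed) = 539/2695 = 0.2
Overall risk P(Y=1) = π·p₁ + (1−π)·p₀ = 0.803×0.62991 + 0.197×0.2 = 0.54521.
Under exogeneity, PAF = [P(Y=1) − p₀] / P(Y=1).
PAF = (0.54521 − 0.2) / 0.54521 ≈ 0.6332

PAF ≈ 0.633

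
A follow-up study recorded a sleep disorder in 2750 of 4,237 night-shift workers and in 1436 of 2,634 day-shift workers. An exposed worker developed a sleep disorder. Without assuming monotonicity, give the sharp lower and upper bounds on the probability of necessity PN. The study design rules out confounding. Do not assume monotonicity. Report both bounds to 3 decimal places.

p₁ = P(outcome | exposed) = 2750/4237 = 0.64904
p₀ = P(outcome | unexposed) = 1436/2634 = 0.54518
Under exogeneity alone the bounds on PN are max{0,(p₁−p₀)/p₁} ≤ PN ≤ min{1,(1−p₀)/p₁}.
  lower = (p₁ − p₀)/p₁ = 0.10387 / 0.64904 ≈ 0.1600
  upper = min{1, (1 − p₀)/p₁} = 0.45482 / 0.64904 ≈ 0.7008

0.160 ≤ PN ≤ 0.701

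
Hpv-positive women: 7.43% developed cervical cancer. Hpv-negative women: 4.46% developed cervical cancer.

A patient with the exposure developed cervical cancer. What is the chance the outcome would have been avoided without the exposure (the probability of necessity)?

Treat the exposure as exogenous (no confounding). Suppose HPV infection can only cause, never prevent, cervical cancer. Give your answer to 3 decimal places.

PN ≈ 0.400

p₁ = 0.0743, p₀ = 0.0446.
Under exogeneity and monotonicity, PN = (p₁ − p₀) / p₁.
PN = (0.0743 − 0.0446) / 0.0743 = 0.0297 / 0.0743 ≈ 0.3997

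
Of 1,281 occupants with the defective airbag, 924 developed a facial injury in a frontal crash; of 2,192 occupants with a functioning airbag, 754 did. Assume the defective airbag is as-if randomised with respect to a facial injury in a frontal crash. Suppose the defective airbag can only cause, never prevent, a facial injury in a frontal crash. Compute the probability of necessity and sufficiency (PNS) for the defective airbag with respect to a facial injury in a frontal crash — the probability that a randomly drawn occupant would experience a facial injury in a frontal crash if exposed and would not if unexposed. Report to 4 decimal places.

p₁ = P(outcome | exposed) = 924/1281 = 0.72131
p₀ = P(outcome | unexposed) = 754/2192 = 0.34398
Under exogeneity and monotonicity, PNS = p₁ − p₀.
PNS = 0.72131 − 0.34398 = 0.37733

PNS ≈ 0.3773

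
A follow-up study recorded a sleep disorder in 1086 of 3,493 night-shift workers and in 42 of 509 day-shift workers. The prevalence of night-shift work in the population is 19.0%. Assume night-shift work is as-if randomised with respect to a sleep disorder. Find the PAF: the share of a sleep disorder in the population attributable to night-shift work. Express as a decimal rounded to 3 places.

p₁ = P(outcome | exposed) = 1086/3493 = 0.31091
p₀ = P(outcome | unexposed) = 42/509 = 0.082515
Overall risk P(Y=1) = π·p₁ + (1−π)·p₀ = 0.19×0.31091 + 0.81×0.082515 = 0.12591.
Under exogeneity, PAF = [P(Y=1) − p₀] / P(Y=1).
PAF = (0.12591 − 0.082515) / 0.12591 ≈ 0.3446

PAF ≈ 0.345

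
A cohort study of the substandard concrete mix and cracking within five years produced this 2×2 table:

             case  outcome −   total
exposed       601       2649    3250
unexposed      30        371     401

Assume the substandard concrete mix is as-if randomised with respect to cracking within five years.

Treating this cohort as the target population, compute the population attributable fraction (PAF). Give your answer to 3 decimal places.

p₁ = P(outcome | exposed) = 601/3250 = 0.18492
p₀ = P(outcome | unexposed) = 30/401 = 0.074813
Exposure prevalence π = 3250/3651 = 0.89017; overall risk P(Y=1) = 0.17283.
Under exogeneity, PAF = [P(Y=1) − p₀]/P(Y=1).
PAF = (0.17283 − 0.074813) / 0.17283 ≈ 0.5671

PAF ≈ 0.567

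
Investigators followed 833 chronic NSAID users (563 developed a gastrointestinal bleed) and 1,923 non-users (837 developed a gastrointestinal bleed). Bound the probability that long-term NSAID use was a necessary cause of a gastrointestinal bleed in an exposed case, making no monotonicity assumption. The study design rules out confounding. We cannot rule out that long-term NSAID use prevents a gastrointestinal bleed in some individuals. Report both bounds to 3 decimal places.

p₁ = P(outcome | exposed) = 563/833 = 0.67587
p₀ = P(outcome | unexposed) = 837/1923 = 0.43526
Under exogeneity alone the bounds on PN are max{0,(p₁−p₀)/p₁} ≤ PN ≤ min{1,(1−p₀)/p₁}.
  lower = (p₁ − p₀)/p₁ = 0.24061 / 0.67587 ≈ 0.3560
  upper = min{1, (1 − p₀)/p₁} = 0.56474 / 0.67587 ≈ 0.8356

0.356 ≤ PN ≤ 0.836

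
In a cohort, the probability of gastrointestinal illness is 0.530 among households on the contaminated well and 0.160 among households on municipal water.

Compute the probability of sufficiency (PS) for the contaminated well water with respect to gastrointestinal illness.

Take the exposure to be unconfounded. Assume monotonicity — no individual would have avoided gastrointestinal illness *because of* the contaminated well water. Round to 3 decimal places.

Let p₁ = 0.53, p₀ = 0.16.
Under exogeneity and monotonicity, PS = (p₁ − p₀) / (1 − p₀).
PS = (0.53 − 0.16) / (1 − 0.16) = 0.37 / 0.84 ≈ 0.4405

PS ≈ 0.440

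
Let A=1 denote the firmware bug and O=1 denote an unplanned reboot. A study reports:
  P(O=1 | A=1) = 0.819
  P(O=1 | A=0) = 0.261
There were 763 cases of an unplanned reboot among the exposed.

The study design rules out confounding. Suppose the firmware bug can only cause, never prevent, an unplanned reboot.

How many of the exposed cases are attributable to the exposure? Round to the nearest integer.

about 520 cases

Let p₁ = 0.819, p₀ = 0.261.
PN = (p₁ − p₀)/p₁ = (0.819 − 0.261) / 0.819 ≈ 0.68132.
Attributable cases ≈ PN × (exposed cases) = 0.68132 × 763 ≈ 519.85.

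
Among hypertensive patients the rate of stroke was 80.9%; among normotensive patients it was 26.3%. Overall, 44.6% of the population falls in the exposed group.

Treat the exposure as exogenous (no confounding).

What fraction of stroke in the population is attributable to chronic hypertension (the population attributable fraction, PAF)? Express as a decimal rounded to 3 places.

p₁ = 0.809, p₀ = 0.263.
Overall risk P(Y=1) = π·p₁ + (1−π)·p₀ = 0.446×0.809 + 0.554×0.263 = 0.50652.
Under exogeneity, PAF = [P(Y=1) − p₀] / P(Y=1).
PAF = (0.50652 − 0.263) / 0.50652 ≈ 0.4808

PAF ≈ 0.481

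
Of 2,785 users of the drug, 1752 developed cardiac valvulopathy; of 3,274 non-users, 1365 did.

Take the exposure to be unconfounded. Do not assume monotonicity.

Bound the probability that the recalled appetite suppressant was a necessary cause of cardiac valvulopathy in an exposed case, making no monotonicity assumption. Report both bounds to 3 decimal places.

0.337 ≤ PN ≤ 0.927

p₁ = P(outcome | exposed) = 1752/2785 = 0.62908
p₀ = P(outcome | unexposed) = 1365/3274 = 0.41692
Under exogeneity alone the bounds on PN are max{0,(p₁−p₀)/p₁} ≤ PN ≤ min{1,(1−p₀)/p₁}.
  lower = (p₁ − p₀)/p₁ = 0.21216 / 0.62908 ≈ 0.3373
  upper = min{1, (1 − p₀)/p₁} = 0.58308 / 0.62908 ≈ 0.9269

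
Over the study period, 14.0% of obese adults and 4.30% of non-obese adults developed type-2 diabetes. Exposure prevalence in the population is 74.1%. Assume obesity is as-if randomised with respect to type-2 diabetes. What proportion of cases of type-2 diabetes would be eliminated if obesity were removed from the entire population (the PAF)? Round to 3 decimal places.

p₁ = 0.14, p₀ = 0.043.
Overall risk P(Y=1) = π·p₁ + (1−π)·p₀ = 0.741×0.14 + 0.259×0.043 = 0.11488.
Under exogeneity, PAF = [P(Y=1) − p₀] / P(Y=1).
PAF = (0.11488 − 0.043) / 0.11488 ≈ 0.6257

PAF ≈ 0.626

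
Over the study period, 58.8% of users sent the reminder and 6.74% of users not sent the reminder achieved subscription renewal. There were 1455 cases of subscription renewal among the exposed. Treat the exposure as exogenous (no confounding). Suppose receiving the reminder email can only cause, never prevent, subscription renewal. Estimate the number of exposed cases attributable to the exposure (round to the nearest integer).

about 1288 cases

p₁ = 0.588, p₀ = 0.0674.
PN = (p₁ − p₀)/p₁ = (0.588 − 0.0674) / 0.588 ≈ 0.88537.
Attributable cases ≈ PN × (exposed cases) = 0.88537 × 1455 ≈ 1288.22.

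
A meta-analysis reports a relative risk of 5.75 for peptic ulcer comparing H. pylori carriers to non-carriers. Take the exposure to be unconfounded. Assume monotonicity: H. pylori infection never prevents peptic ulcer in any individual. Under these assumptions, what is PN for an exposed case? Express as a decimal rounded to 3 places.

Under exogeneity and monotonicity, PN = (RR − 1) / RR = 1 − 1/RR.
PN = (5.75 − 1) / 5.75 = 4.75 / 5.75 ≈ 0.8261

PN ≈ 0.826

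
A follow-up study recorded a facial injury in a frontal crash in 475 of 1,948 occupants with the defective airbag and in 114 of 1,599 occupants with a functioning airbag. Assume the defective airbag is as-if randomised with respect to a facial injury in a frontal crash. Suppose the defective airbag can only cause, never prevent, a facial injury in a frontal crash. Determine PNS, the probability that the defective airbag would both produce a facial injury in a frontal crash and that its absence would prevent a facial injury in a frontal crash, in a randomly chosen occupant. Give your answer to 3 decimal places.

p₁ = P(outcome | exposed) = 475/1948 = 0.24384
p₀ = P(outcome | unexposed) = 114/1599 = 0.071295
Under exogeneity and monotonicity, PNS = p₁ − p₀.
PNS = 0.24384 − 0.071295 = 0.17255

PNS ≈ 0.173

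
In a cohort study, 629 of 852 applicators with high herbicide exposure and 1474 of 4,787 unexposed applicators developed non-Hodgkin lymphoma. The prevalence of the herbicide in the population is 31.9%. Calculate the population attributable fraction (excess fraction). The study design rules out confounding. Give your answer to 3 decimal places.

p₁ = P(outcome | exposed) = 629/852 = 0.73826
p₀ = P(outcome | unexposed) = 1474/4787 = 0.30792
Overall risk P(Y=1) = π·p₁ + (1−π)·p₀ = 0.319×0.73826 + 0.681×0.30792 = 0.4452.
Under exogeneity, PAF = [P(Y=1) − p₀] / P(Y=1).
PAF = (0.4452 − 0.30792) / 0.4452 ≈ 0.3084

PAF ≈ 0.308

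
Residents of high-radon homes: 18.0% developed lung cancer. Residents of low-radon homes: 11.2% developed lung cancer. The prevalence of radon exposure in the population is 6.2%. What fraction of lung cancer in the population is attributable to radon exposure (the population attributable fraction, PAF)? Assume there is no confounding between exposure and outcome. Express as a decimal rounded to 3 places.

p₁ = 0.18, p₀ = 0.112.
Overall risk P(Y=1) = π·p₁ + (1−π)·p₀ = 0.062×0.18 + 0.938×0.112 = 0.11622.
Under exogeneity, PAF = [P(Y=1) − p₀] / P(Y=1).
PAF = (0.11622 − 0.112) / 0.11622 ≈ 0.0363

PAF ≈ 0.036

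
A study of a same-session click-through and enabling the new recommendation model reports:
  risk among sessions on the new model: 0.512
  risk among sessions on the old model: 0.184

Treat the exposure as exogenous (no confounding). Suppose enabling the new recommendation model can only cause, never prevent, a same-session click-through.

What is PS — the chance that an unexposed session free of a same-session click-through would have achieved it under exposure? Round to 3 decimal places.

Let p₁ = 0.512, p₀ = 0.184.
Under exogeneity and monotonicity, PS = (p₁ − p₀) / (1 − p₀).
PS = (0.512 − 0.184) / (1 − 0.184) = 0.328 / 0.816 ≈ 0.4020

PS ≈ 0.402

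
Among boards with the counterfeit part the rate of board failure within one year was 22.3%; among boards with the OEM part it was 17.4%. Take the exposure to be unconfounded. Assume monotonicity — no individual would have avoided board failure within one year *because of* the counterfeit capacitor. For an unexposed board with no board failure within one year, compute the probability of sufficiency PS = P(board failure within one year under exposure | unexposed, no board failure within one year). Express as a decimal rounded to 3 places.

p₁ = 0.223, p₀ = 0.174.
Under exogeneity and monotonicity, PS = (p₁ − p₀) / (1 − p₀).
PS = (0.223 − 0.174) / (1 − 0.174) = 0.049 / 0.826 ≈ 0.0593

PS ≈ 0.059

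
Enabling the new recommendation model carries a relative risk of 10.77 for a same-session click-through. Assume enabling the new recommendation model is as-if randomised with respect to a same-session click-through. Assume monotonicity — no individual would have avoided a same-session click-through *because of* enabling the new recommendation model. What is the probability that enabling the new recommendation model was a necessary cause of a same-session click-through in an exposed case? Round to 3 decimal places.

Under exogeneity and monotonicity, PN = (RR − 1) / RR = 1 − 1/RR.
PN = (10.77 − 1) / 10.77 = 9.77 / 10.77 ≈ 0.9071

PN ≈ 0.907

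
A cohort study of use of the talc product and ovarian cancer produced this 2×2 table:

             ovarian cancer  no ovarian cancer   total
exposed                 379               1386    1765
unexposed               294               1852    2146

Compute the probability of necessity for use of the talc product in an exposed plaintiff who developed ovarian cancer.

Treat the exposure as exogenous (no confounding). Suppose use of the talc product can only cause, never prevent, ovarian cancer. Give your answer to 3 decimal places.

PN ≈ 0.362

p₁ = P(outcome | exposed) = 379/1765 = 0.21473
p₀ = P(outcome | unexposed) = 294/2146 = 0.137
Under exogeneity and monotonicity, PN = (p₁ − p₀)/p₁.
PN = (0.21473 − 0.137) / 0.21473 ≈ 0.3620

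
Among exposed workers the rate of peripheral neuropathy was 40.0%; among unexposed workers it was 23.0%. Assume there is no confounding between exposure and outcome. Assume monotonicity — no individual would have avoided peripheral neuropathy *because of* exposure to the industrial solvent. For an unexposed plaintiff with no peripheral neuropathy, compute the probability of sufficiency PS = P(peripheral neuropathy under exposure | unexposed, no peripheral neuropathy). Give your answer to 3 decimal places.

p₁ = 0.4, p₀ = 0.23.
Under exogeneity and monotonicity, PS = (p₁ − p₀) / (1 − p₀).
PS = (0.4 − 0.23) / (1 − 0.23) = 0.17 / 0.77 ≈ 0.2208

PS ≈ 0.221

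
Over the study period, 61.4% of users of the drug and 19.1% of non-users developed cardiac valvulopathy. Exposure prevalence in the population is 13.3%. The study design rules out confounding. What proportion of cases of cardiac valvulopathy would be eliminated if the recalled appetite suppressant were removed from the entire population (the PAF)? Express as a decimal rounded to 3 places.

p₁ = 0.614, p₀ = 0.191.
Overall risk P(Y=1) = π·p₁ + (1−π)·p₀ = 0.133×0.614 + 0.867×0.191 = 0.24726.
Under exogeneity, PAF = [P(Y=1) − p₀] / P(Y=1).
PAF = (0.24726 − 0.191) / 0.24726 ≈ 0.2275

PAF ≈ 0.228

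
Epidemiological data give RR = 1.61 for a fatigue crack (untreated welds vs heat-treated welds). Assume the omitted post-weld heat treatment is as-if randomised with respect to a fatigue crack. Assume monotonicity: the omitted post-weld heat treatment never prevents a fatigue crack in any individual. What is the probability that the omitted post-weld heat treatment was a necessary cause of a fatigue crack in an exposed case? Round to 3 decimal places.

Under exogeneity and monotonicity, PN = (RR − 1) / RR = 1 − 1/RR.
PN = (1.61 − 1) / 1.61 = 0.61 / 1.61 ≈ 0.3789

PN ≈ 0.379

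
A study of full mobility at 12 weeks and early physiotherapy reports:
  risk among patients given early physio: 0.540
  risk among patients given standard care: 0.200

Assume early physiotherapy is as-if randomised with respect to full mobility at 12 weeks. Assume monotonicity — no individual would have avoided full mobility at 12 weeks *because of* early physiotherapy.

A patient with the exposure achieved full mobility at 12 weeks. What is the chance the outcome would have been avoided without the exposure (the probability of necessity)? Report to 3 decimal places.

Let p₁ = 0.54, p₀ = 0.2.
Under exogeneity and monotonicity, PN = (p₁ − p₀) / p₁.
PN = (0.54 − 0.2) / 0.54 = 0.34 / 0.54 ≈ 0.6296

PN ≈ 0.630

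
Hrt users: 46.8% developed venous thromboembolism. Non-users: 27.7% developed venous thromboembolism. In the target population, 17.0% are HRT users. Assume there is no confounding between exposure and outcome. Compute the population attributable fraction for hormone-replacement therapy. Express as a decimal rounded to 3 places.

p₁ = 0.468, p₀ = 0.277.
Overall risk P(Y=1) = π·p₁ + (1−π)·p₀ = 0.17×0.468 + 0.83×0.277 = 0.30947.
Under exogeneity, PAF = [P(Y=1) − p₀] / P(Y=1).
PAF = (0.30947 − 0.277) / 0.30947 ≈ 0.1049

PAF ≈ 0.105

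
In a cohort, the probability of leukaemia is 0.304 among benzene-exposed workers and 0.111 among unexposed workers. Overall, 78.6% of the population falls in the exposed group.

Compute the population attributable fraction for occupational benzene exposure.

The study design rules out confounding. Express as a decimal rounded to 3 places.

Let p₁ = 0.304, p₀ = 0.111.
Overall risk P(Y=1) = π·p₁ + (1−π)·p₀ = 0.786×0.304 + 0.214×0.111 = 0.2627.
Under exogeneity, PAF = [P(Y=1) − p₀] / P(Y=1).
PAF = (0.2627 − 0.111) / 0.2627 ≈ 0.5775

PAF ≈ 0.577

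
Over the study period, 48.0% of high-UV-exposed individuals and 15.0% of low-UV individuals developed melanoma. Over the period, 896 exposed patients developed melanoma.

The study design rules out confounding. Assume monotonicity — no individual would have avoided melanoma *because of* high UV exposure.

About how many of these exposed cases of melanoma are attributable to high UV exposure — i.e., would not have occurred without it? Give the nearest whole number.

about 616 cases

p₁ = 0.48, p₀ = 0.15.
PN = (p₁ − p₀)/p₁ = (0.48 − 0.15) / 0.48 ≈ 0.68750.
Attributable cases ≈ PN × (exposed cases) = 0.68750 × 896 ≈ 616.00.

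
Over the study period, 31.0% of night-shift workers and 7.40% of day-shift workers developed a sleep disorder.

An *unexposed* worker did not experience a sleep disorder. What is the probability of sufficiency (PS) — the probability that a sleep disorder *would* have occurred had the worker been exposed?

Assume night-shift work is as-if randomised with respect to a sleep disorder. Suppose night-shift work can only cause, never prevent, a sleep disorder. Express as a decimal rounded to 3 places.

p₁ = 0.31, p₀ = 0.074.
Under exogeneity and monotonicity, PS = (p₁ − p₀) / (1 − p₀).
PS = (0.31 − 0.074) / (1 − 0.074) = 0.236 / 0.926 ≈ 0.2549

PS ≈ 0.255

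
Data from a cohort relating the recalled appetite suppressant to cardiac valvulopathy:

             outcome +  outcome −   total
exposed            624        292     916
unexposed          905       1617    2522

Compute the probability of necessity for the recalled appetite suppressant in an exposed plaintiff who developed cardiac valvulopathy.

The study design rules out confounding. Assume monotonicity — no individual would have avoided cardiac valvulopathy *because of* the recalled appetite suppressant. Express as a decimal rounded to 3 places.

PN ≈ 0.473

p₁ = P(outcome | exposed) = 624/916 = 0.68122
p₀ = P(outcome | unexposed) = 905/2522 = 0.35884
Under exogeneity and monotonicity, PN = (p₁ − p₀)/p₁.
PN = (0.68122 − 0.35884) / 0.68122 ≈ 0.4732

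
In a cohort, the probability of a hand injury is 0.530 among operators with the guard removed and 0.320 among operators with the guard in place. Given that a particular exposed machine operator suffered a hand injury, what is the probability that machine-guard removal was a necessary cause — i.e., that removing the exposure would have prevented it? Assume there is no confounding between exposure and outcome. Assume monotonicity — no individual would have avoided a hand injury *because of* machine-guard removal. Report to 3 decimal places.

Let p₁ = 0.53, p₀ = 0.32.
Under exogeneity and monotonicity, PN = (p₁ − p₀) / p₁.
PN = (0.53 − 0.32) / 0.53 = 0.21 / 0.53 ≈ 0.3962

PN ≈ 0.396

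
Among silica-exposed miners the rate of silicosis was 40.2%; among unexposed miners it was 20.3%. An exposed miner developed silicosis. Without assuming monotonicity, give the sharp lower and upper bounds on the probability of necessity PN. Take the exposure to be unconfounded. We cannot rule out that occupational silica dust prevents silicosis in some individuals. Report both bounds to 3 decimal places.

0.495 ≤ PN ≤ 1.000

p₁ = 0.402, p₀ = 0.203.
Under exogeneity alone the bounds on PN are max{0,(p₁−p₀)/p₁} ≤ PN ≤ min{1,(1−p₀)/p₁}.
  lower = (p₁ − p₀)/p₁ = 0.199 / 0.402 ≈ 0.4950
  upper = min{1, (1 − p₀)/p₁} = 0.797 / 0.402 ≈ 1.9826 → capped at 1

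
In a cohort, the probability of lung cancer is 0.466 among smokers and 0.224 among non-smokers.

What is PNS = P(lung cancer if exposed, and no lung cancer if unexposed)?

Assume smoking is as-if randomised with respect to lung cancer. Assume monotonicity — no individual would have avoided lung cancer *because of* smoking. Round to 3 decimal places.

Let p₁ = 0.466, p₀ = 0.224.
Under exogeneity and monotonicity, PNS = p₁ − p₀.
PNS = 0.466 − 0.224 = 0.242

PNS ≈ 0.242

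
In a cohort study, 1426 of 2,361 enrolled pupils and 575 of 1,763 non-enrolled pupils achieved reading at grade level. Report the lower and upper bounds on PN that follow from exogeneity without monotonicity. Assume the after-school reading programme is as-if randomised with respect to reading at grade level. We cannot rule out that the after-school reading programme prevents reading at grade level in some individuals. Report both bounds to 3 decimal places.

0.460 ≤ PN ≤ 1.000

p₁ = P(outcome | exposed) = 1426/2361 = 0.60398
p₀ = P(outcome | unexposed) = 575/1763 = 0.32615
Under exogeneity alone the bounds on PN are max{0,(p₁−p₀)/p₁} ≤ PN ≤ min{1,(1−p₀)/p₁}.
  lower = (p₁ − p₀)/p₁ = 0.27783 / 0.60398 ≈ 0.4600
  upper = min{1, (1 − p₀)/p₁} = 0.67385 / 0.60398 ≈ 1.1157 → capped at 1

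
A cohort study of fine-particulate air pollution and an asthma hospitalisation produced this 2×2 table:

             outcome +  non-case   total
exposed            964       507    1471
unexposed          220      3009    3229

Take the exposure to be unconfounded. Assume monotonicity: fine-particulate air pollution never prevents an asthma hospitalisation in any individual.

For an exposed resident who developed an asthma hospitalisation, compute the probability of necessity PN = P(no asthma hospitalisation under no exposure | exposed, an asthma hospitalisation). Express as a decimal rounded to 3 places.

PN ≈ 0.896

p₁ = P(outcome | exposed) = 964/1471 = 0.65534
p₀ = P(outcome | unexposed) = 220/3229 = 0.068133
Under exogeneity and monotonicity, PN = (p₁ − p₀) / p₁.
PN = (0.65534 − 0.068133) / 0.65534 = 0.5872 / 0.65534 ≈ 0.8960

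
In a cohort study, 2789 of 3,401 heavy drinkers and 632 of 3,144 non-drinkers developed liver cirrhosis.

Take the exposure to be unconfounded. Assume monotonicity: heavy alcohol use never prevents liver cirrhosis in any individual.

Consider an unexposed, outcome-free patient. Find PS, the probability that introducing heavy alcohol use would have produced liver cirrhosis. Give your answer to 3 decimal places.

PS ≈ 0.775

p₁ = P(outcome | exposed) = 2789/3401 = 0.82005
p₀ = P(outcome | unexposed) = 632/3144 = 0.20102
Under exogeneity and monotonicity, PS = (p₁ − p₀) / (1 − p₀).
PS = (0.82005 − 0.20102) / (1 − 0.20102) = 0.61904 / 0.79898 ≈ 0.7748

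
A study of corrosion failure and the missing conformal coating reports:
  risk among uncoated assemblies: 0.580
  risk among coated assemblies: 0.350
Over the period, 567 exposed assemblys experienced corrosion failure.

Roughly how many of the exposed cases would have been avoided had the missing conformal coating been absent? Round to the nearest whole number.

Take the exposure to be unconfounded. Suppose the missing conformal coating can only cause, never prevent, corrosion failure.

Let p₁ = 0.58, p₀ = 0.35.
PN = (p₁ − p₀)/p₁ = (0.58 − 0.35) / 0.58 ≈ 0.39655.
Attributable cases ≈ PN × (exposed cases) = 0.39655 × 567 ≈ 224.84.

about 225 cases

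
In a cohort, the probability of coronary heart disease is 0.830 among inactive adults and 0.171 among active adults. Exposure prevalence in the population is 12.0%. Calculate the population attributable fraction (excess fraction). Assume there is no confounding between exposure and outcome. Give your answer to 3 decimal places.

Let p₁ = 0.83, p₀ = 0.171.
Overall risk P(Y=1) = π·p₁ + (1−π)·p₀ = 0.12×0.83 + 0.88×0.171 = 0.25008.
Under exogeneity, PAF = [P(Y=1) − p₀] / P(Y=1).
PAF = (0.25008 − 0.171) / 0.25008 ≈ 0.3162

PAF ≈ 0.316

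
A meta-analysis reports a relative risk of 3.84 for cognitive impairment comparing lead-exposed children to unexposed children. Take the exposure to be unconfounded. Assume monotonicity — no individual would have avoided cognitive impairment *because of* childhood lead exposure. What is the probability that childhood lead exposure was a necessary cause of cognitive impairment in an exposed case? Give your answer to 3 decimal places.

PN ≈ 0.740

Under exogeneity and monotonicity, PN = (RR − 1) / RR = 1 − 1/RR.
PN = (3.84 − 1) / 3.84 = 2.84 / 3.84 ≈ 0.7396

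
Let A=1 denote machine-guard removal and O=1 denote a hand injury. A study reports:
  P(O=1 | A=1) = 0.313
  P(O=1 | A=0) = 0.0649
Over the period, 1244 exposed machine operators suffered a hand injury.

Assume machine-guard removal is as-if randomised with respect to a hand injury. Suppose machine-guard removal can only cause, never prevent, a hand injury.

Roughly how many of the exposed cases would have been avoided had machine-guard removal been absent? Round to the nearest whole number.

about 986 cases

Let p₁ = 0.313, p₀ = 0.0649.
PN = (p₁ − p₀)/p₁ = (0.313 − 0.0649) / 0.313 ≈ 0.79265.
Attributable cases ≈ PN × (exposed cases) = 0.79265 × 1244 ≈ 986.06.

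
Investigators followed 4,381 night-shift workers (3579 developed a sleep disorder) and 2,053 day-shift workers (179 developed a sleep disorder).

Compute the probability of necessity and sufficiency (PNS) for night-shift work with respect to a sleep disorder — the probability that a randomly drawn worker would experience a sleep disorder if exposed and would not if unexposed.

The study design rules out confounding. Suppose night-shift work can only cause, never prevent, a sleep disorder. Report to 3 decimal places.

p₁ = P(outcome | exposed) = 3579/4381 = 0.81694
p₀ = P(outcome | unexposed) = 179/2053 = 0.087189
Under exogeneity and monotonicity, PNS = p₁ − p₀.
PNS = 0.81694 − 0.087189 = 0.72975

PNS ≈ 0.730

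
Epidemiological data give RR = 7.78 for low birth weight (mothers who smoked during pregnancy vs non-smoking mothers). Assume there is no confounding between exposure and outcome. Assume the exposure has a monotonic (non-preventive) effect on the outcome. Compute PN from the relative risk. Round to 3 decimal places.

PN ≈ 0.871

Under exogeneity and monotonicity, PN = (RR − 1) / RR = 1 − 1/RR.
PN = (7.78 − 1) / 7.78 = 6.78 / 7.78 ≈ 0.8715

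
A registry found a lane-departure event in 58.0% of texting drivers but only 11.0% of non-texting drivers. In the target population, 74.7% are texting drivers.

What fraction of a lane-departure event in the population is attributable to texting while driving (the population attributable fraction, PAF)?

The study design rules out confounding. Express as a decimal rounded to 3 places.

PAF ≈ 0.761

p₁ = 0.58, p₀ = 0.11.
Overall risk P(Y=1) = π·p₁ + (1−π)·p₀ = 0.747×0.58 + 0.253×0.11 = 0.46109.
Under exogeneity, PAF = [P(Y=1) − p₀] / P(Y=1).
PAF = (0.46109 − 0.11) / 0.46109 ≈ 0.7614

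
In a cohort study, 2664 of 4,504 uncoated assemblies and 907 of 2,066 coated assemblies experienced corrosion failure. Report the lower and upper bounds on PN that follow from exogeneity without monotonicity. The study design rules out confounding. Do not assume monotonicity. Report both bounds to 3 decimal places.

p₁ = P(outcome | exposed) = 2664/4504 = 0.59147
p₀ = P(outcome | unexposed) = 907/2066 = 0.43901
Under exogeneity alone the bounds on PN are max{0,(p₁−p₀)/p₁} ≤ PN ≤ min{1,(1−p₀)/p₁}.
  lower = (p₁ − p₀)/p₁ = 0.15246 / 0.59147 ≈ 0.2578
  upper = min{1, (1 − p₀)/p₁} = 0.56099 / 0.59147 ≈ 0.9485

0.258 ≤ PN ≤ 0.948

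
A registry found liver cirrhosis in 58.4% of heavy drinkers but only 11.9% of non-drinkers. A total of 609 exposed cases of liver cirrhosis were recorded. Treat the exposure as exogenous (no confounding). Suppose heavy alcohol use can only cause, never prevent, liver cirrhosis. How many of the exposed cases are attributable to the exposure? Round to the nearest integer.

p₁ = 0.584, p₀ = 0.119.
PN = (p₁ − p₀)/p₁ = (0.584 − 0.119) / 0.584 ≈ 0.79623.
Attributable cases ≈ PN × (exposed cases) = 0.79623 × 609 ≈ 484.91.

about 485 cases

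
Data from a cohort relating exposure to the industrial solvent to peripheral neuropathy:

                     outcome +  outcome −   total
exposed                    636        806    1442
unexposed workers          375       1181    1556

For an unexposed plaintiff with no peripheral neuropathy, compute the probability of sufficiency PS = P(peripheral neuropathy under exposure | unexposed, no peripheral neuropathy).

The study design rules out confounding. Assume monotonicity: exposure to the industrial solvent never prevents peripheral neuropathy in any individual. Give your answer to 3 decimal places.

PS ≈ 0.264

p₁ = P(outcome | exposed) = 636/1442 = 0.44105
p₀ = P(outcome | unexposed) = 375/1556 = 0.241
Under exogeneity and monotonicity, PS = (p₁ − p₀) / (1 − p₀).
PS = (0.44105 − 0.241) / (1 − 0.241) = 0.20005 / 0.759 ≈ 0.2636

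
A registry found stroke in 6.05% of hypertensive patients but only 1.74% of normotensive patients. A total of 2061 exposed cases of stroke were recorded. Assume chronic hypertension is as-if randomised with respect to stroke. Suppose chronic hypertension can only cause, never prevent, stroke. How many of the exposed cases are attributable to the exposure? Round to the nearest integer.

p₁ = 0.0605, p₀ = 0.0174.
PN = (p₁ − p₀)/p₁ = (0.0605 − 0.0174) / 0.0605 ≈ 0.71240.
Attributable cases ≈ PN × (exposed cases) = 0.71240 × 2061 ≈ 1468.25.

about 1468 cases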